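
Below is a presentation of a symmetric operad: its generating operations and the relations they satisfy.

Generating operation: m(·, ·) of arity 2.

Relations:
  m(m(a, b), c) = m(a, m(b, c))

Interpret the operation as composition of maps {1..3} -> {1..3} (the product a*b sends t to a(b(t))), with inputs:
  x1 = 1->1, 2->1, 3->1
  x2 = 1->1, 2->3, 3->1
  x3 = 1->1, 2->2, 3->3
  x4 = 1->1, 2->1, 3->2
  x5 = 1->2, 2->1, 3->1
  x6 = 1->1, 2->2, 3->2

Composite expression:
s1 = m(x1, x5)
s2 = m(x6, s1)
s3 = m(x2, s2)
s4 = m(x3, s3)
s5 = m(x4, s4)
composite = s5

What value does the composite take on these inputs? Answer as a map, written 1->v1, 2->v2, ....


1->1, 2->1, 3->1

m(x1, x5) = 1->1, 2->1, 3->1
m(x6, m(x1, x5)) = 1->1, 2->1, 3->1
m(x2, m(x6, m(x1, x5))) = 1->1, 2->1, 3->1
m(x3, m(x2, m(x6, m(x1, x5)))) = 1->1, 2->1, 3->1
m(x4, m(x3, m(x2, m(x6, m(x1, x5))))) = 1->1, 2->1, 3->1


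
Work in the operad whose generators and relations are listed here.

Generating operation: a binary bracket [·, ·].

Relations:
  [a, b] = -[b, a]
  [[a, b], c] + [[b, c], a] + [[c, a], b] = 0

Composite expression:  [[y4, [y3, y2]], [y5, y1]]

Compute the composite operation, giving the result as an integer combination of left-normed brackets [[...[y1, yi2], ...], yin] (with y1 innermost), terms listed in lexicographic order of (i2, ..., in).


[[[[y1, y5], y2], y3], y4] - [[[[y1, y5], y3], y2], y4] - [[[[y1, y5], y4], y2], y3] + [[[[y1, y5], y4], y3], y2]

Antisymmetry and Jacobi reduce to y1-anchored left-normed brackets.
Composite bracket: [[y4, [y3, y2]], [y5, y1]]
Applying ab - ba throughout gives 16 signed words (2^4 = 16).
The y1-initial words carry the normal form:
  y1y5y2y3y4 appears with sign +1, giving the term +[[[[y1, y5], y2], y3], y4]
  y1y5y3y2y4 appears with sign -1, giving the term -[[[[y1, y5], y3], y2], y4]
  y1y5y4y2y3 appears with sign -1, giving the term -[[[[y1, y5], y4], y2], y3]
  y1y5y4y3y2 appears with sign +1, giving the term +[[[[y1, y5], y4], y3], y2]


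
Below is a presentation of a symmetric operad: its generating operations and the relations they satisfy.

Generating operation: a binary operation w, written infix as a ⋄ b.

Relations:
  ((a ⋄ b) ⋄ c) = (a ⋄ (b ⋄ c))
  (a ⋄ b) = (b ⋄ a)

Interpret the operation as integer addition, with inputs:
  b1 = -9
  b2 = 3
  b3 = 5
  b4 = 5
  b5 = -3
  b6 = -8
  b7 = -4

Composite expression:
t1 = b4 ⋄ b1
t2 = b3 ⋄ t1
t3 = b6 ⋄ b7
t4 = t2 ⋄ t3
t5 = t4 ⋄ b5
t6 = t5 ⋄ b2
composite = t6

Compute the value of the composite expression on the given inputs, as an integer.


-11

(b4 ⋄ b1) = -4
(b3 ⋄ (b4 ⋄ b1)) = 1
(b6 ⋄ b7) = -12
((b3 ⋄ (b4 ⋄ b1)) ⋄ (b6 ⋄ b7)) = -11
(((b3 ⋄ (b4 ⋄ b1)) ⋄ (b6 ⋄ b7)) ⋄ b5) = -14
((((b3 ⋄ (b4 ⋄ b1)) ⋄ (b6 ⋄ b7)) ⋄ b5) ⋄ b2) = -11


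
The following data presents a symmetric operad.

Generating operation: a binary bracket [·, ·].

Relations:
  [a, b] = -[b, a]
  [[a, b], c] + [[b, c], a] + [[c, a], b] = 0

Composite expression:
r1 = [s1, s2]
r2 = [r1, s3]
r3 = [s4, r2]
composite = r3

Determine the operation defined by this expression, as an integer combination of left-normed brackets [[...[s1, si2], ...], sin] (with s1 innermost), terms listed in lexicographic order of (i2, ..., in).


-[[[s1, s2], s3], s4]

In the tensor algebra, words opening s1 carry the s1-anchored form.
Composite bracket: [s4, [[s1, s2], s3]]
Expanding via [a, b] = ab - ba: 8 signed words (2^3 = 8).
Words beginning with s1 determine it all:
  the word s1s2s3s4 carries sign -1 and contributes -[[[s1, s2], s3], s4]


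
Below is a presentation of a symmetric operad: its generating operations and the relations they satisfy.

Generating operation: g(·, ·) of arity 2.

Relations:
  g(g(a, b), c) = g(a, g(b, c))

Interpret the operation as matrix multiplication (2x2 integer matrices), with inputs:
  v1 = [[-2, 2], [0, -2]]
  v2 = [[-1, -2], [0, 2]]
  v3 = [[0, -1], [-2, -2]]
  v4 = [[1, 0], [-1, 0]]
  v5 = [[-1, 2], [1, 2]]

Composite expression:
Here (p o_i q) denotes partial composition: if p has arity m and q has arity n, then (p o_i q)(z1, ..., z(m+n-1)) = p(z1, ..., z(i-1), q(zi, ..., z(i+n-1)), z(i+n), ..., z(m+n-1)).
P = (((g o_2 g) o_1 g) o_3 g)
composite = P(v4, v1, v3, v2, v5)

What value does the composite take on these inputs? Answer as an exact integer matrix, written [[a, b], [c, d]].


g(v4, v1) = [[-2, 2], [2, -2]]
g(v3, v2) = [[0, -2], [2, 0]]
g(g(v3, v2), v5) = [[-2, -4], [-2, 4]]
g(g(v4, v1), g(g(v3, v2), v5)) = [[0, 16], [0, -16]]

[[0, 16], [0, -16]]


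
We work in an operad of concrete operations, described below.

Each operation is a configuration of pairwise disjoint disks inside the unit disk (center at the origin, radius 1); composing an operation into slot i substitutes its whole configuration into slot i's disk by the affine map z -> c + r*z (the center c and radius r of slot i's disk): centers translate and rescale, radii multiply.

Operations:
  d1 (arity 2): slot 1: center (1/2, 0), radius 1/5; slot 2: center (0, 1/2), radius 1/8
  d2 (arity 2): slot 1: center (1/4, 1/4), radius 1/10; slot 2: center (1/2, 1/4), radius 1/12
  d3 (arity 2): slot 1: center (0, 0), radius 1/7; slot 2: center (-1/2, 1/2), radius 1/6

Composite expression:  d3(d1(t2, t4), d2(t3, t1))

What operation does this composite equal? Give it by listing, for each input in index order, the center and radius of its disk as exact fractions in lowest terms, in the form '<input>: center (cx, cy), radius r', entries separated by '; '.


Below d3, radii multiply path by path; the t-disk centers shift.
t2: after 2 affine steps, its disk has center (1/14, 0), radius 1/35
t4: after 2 affine steps, its disk has center (0, 1/14), radius 1/56
t3: after 2 affine steps, its disk has center (-11/24, 13/24), radius 1/60
t1: after 2 affine steps, its disk has center (-5/12, 13/24), radius 1/72

t1: center (-5/12, 13/24), radius 1/72; t2: center (1/14, 0), radius 1/35; t3: center (-11/24, 13/24), radius 1/60; t4: center (0, 1/14), radius 1/56


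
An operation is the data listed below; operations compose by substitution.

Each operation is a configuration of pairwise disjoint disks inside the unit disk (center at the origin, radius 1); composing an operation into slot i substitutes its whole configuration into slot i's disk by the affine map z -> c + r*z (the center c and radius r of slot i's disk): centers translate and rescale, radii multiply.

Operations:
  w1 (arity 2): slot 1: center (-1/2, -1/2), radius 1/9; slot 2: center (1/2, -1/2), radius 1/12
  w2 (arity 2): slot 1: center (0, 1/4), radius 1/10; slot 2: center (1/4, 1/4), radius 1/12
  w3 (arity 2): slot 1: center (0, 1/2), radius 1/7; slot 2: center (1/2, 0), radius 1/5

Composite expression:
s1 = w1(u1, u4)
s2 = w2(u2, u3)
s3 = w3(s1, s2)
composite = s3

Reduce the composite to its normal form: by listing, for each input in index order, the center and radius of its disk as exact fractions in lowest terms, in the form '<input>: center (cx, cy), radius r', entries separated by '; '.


Follow each u-input down from w3: c' goes to c + r*c', radius to r*r'.
for u1, the 2-step affine chain lands on center (-1/14, 3/7), radius 1/63
for u4, the 2-step affine chain lands on center (1/14, 3/7), radius 1/84
for u2, the 2-step affine chain lands on center (1/2, 1/20), radius 1/50
for u3, the 2-step affine chain lands on center (11/20, 1/20), radius 1/60

u1: center (-1/14, 3/7), radius 1/63; u2: center (1/2, 1/20), radius 1/50; u3: center (11/20, 1/20), radius 1/60; u4: center (1/14, 3/7), radius 1/84


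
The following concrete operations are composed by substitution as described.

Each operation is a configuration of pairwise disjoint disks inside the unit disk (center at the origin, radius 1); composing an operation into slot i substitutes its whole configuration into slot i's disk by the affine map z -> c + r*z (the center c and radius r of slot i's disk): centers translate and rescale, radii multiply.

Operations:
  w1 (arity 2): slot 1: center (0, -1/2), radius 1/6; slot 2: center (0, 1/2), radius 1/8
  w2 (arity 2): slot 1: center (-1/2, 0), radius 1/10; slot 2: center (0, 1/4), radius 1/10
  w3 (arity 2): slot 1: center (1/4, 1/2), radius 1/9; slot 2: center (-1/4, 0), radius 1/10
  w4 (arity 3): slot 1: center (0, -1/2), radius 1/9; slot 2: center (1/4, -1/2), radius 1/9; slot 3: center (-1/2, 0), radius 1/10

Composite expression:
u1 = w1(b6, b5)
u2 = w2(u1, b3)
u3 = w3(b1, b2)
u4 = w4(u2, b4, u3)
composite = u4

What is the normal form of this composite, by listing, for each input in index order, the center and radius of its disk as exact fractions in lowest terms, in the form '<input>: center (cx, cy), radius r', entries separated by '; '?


b1: center (-19/40, 1/20), radius 1/90; b2: center (-21/40, 0), radius 1/100; b3: center (0, -17/36), radius 1/90; b4: center (1/4, -1/2), radius 1/9; b5: center (-1/18, -89/180), radius 1/720; b6: center (-1/18, -91/180), radius 1/540

Nesting under w4 composes maps z -> c + r*z down each b-path.
for b6, the 3-step affine chain lands on center (-1/18, -91/180), radius 1/540
for b5, the 3-step affine chain lands on center (-1/18, -89/180), radius 1/720
for b3, the 2-step affine chain lands on center (0, -17/36), radius 1/90
for b4, the 1-step affine chain lands on center (1/4, -1/2), radius 1/9
for b1, the 2-step affine chain lands on center (-19/40, 1/20), radius 1/90
for b2, the 2-step affine chain lands on center (-21/40, 0), radius 1/100


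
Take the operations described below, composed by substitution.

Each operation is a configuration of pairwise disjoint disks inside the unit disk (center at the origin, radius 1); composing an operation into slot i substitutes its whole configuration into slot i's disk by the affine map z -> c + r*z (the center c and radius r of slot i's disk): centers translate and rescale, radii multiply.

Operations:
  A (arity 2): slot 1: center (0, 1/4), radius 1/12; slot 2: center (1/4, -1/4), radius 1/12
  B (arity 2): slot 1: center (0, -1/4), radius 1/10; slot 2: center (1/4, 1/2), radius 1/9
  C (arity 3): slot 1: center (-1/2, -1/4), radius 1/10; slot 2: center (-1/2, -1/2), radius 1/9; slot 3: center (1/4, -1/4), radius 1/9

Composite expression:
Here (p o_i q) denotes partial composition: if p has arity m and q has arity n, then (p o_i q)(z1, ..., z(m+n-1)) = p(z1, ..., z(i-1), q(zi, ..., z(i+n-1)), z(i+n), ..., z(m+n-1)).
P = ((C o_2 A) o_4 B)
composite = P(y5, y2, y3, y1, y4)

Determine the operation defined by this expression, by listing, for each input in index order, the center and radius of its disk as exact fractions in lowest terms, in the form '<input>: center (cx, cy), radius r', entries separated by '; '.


y1: center (1/4, -5/18), radius 1/90; y2: center (-1/2, -17/36), radius 1/108; y3: center (-17/36, -19/36), radius 1/108; y4: center (5/18, -7/36), radius 1/81; y5: center (-1/2, -1/4), radius 1/10


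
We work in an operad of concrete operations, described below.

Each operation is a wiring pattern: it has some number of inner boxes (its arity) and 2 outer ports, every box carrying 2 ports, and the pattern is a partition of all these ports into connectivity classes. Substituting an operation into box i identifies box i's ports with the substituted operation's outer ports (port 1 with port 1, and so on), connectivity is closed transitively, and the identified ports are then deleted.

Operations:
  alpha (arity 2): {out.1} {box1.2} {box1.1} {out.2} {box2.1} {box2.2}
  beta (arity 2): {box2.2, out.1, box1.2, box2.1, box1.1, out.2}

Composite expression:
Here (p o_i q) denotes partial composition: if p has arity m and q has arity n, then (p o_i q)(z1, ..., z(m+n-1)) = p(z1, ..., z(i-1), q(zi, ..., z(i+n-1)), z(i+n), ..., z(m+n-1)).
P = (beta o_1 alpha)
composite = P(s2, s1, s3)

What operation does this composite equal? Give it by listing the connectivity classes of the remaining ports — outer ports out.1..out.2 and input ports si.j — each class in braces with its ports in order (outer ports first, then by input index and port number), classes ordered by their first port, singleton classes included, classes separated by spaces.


{out.1, out.2, s3.1, s3.2} {s1.1} {s1.2} {s2.1} {s2.2}

Treat the ports identified at beta as solder joints: merge, then drop.
the subtree at alpha composes to {out.1} {out.2} {s1.1} {s1.2} {s2.1} {s2.2} on (s2, s1); out.j = own outer ports
the subtree at beta composes to {out.1, out.2, s3.1, s3.2} {s1.1} {s1.2} {s2.1} {s2.2} on (s2, s1, s3); out.j = own outer ports


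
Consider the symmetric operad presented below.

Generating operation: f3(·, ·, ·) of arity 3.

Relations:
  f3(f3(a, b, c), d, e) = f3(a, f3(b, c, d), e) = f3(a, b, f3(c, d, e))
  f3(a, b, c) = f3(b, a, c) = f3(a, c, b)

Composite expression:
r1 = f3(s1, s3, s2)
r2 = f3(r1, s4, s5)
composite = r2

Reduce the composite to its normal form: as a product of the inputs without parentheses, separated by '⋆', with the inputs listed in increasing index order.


s1 ⋆ s2 ⋆ s3 ⋆ s4 ⋆ s5

Both nesting and order wash out for f3; what remains is which s's occur.
f3(s1, s3, s2) collapses to s1 ⋆ s3 ⋆ s2
f3(f3(s1, s3, s2), s4, s5) collapses to s1 ⋆ s3 ⋆ s2 ⋆ s4 ⋆ s5
sorting the factors by input index: s1 ⋆ s2 ⋆ s3 ⋆ s4 ⋆ s5


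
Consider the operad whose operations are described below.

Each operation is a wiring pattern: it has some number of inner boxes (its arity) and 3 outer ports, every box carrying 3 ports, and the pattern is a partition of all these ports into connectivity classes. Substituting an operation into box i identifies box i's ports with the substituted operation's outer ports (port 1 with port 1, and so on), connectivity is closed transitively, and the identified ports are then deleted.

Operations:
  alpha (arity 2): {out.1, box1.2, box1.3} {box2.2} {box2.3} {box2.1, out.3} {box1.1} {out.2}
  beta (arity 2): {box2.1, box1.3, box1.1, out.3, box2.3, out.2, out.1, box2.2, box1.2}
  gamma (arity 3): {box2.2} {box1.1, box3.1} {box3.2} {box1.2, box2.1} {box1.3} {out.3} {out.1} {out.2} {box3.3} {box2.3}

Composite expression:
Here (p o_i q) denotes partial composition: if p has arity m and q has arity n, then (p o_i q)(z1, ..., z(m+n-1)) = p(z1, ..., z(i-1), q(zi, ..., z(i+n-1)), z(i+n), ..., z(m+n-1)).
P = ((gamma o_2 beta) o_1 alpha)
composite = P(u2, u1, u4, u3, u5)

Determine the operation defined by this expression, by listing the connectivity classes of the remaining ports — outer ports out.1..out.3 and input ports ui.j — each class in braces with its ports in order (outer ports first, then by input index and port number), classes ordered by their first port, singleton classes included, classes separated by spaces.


Two ports join when wires chain via gamma-identified ports.
after alpha, the pattern on (u2, u1) reads {out.1, u2.2, u2.3} {out.2} {out.3, u1.1} {u1.2} {u1.3} {u2.1} (out.j = its outer ports)
after beta, the pattern on (u4, u3) reads {out.1, out.2, out.3, u3.1, u3.2, u3.3, u4.1, u4.2, u4.3} (out.j = its outer ports)
after gamma, the pattern on (u2, u1, u4, u3, u5) reads {out.1} {out.2} {out.3} {u1.1} {u1.2} {u1.3} {u2.1} {u2.2, u2.3, u5.1} {u3.1, u3.2, u3.3, u4.1, u4.2, u4.3} {u5.2} {u5.3} (out.j = its outer ports)

{out.1} {out.2} {out.3} {u1.1} {u1.2} {u1.3} {u2.1} {u2.2, u2.3, u5.1} {u3.1, u3.2, u3.3, u4.1, u4.2, u4.3} {u5.2} {u5.3}


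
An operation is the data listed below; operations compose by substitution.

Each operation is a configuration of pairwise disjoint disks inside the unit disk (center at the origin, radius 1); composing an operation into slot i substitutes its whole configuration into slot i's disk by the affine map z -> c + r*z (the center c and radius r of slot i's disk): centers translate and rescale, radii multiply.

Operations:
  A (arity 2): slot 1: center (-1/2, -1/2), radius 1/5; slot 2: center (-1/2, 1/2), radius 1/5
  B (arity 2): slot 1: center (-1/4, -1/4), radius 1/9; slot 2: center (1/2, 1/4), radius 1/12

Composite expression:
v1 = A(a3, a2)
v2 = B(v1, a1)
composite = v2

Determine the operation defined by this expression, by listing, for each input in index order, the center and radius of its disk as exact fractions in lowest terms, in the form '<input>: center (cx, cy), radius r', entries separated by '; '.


a1: center (1/2, 1/4), radius 1/12; a2: center (-11/36, -7/36), radius 1/45; a3: center (-11/36, -11/36), radius 1/45

Each a-disk chains the slot maps above it in B; radii multiply.
input a3: applying the 2 nested substitutions gives center (-11/36, -11/36), radius 1/45
input a2: applying the 2 nested substitutions gives center (-11/36, -7/36), radius 1/45
input a1: applying the 1 nested substitution gives center (1/2, 1/4), radius 1/12


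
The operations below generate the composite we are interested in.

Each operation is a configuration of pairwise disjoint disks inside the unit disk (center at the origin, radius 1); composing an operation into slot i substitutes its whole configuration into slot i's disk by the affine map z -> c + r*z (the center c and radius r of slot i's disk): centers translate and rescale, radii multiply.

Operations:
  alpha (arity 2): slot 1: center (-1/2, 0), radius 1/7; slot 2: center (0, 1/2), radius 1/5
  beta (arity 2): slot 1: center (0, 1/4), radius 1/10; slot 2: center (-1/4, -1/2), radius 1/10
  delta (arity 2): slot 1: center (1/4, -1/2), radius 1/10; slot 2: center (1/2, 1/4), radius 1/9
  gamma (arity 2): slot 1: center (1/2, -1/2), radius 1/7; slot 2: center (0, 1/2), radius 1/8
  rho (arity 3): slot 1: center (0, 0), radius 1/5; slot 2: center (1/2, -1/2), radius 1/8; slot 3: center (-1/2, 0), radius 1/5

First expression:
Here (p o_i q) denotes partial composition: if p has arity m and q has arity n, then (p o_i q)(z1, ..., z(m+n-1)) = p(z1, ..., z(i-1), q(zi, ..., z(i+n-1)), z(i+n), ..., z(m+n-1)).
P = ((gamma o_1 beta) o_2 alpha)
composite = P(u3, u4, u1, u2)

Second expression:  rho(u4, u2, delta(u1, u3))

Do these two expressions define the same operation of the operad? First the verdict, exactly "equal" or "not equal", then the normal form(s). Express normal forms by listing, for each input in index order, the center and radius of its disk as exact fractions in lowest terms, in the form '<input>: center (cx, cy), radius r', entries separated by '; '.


Reducing the first expression gives u1: center (13/28, -79/140), radius 1/350; u2: center (0, 1/2), radius 1/8; u3: center (1/2, -13/28), radius 1/70; u4: center (16/35, -4/7), radius 1/490
Reducing the second expression gives u1: center (-9/20, -1/10), radius 1/50; u2: center (1/2, -1/2), radius 1/8; u3: center (-2/5, 1/20), radius 1/45; u4: center (0, 0), radius 1/5
The forms do not match — not equal.

not equal: they reduce to u1: center (13/28, -79/140), radius 1/350; u2: center (0, 1/2), radius 1/8; u3: center (1/2, -13/28), radius 1/70; u4: center (16/35, -4/7), radius 1/490 and u1: center (-9/20, -1/10), radius 1/50; u2: center (1/2, -1/2), radius 1/8; u3: center (-2/5, 1/20), radius 1/45; u4: center (0, 0), radius 1/5


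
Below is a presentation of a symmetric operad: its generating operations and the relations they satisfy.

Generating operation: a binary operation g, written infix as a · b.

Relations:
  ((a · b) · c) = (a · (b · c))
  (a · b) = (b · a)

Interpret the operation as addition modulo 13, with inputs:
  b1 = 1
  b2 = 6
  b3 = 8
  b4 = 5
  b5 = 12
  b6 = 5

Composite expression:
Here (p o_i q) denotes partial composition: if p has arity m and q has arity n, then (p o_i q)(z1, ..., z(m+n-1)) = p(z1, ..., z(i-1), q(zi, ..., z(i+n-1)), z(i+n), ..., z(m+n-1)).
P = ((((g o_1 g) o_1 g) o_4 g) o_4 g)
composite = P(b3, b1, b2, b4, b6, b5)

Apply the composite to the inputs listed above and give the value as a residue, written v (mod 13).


(b3 · b1) = 9
((b3 · b1) · b2) = 2
(b4 · b6) = 10
((b4 · b6) · b5) = 9
(((b3 · b1) · b2) · ((b4 · b6) · b5)) = 11

11 (mod 13)


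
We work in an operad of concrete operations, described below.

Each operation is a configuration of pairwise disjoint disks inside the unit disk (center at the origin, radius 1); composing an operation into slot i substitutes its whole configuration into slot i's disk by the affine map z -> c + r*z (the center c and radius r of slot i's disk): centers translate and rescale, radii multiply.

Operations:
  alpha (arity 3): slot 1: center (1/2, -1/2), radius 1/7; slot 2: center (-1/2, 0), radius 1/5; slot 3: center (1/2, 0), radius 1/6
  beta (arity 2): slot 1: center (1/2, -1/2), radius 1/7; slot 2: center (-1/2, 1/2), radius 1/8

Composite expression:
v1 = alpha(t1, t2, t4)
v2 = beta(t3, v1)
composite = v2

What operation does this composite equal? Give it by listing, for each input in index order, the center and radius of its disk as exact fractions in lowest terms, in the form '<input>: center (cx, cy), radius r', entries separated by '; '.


Each t-disk chains the slot maps above it in beta; radii multiply.
input t3: applying the 1 nested substitution gives center (1/2, -1/2), radius 1/7
input t1: applying the 2 nested substitutions gives center (-7/16, 7/16), radius 1/56
input t2: applying the 2 nested substitutions gives center (-9/16, 1/2), radius 1/40
input t4: applying the 2 nested substitutions gives center (-7/16, 1/2), radius 1/48

t1: center (-7/16, 7/16), radius 1/56; t2: center (-9/16, 1/2), radius 1/40; t3: center (1/2, -1/2), radius 1/7; t4: center (-7/16, 1/2), radius 1/48


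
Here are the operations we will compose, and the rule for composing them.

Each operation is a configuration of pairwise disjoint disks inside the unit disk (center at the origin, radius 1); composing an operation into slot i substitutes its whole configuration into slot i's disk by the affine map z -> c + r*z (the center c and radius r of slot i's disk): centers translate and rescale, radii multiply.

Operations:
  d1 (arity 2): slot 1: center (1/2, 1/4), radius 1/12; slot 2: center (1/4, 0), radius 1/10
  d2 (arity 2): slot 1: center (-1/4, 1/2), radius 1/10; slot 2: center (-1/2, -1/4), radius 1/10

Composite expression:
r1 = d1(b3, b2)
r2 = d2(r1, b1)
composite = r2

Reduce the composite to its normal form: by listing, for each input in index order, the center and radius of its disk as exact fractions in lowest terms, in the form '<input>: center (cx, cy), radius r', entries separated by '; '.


b1: center (-1/2, -1/4), radius 1/10; b2: center (-9/40, 1/2), radius 1/100; b3: center (-1/5, 21/40), radius 1/120

Nesting under d2 composes maps z -> c + r*z down each b-path.
input b3: applying the 2 nested substitutions gives center (-1/5, 21/40), radius 1/120
input b2: applying the 2 nested substitutions gives center (-9/40, 1/2), radius 1/100
input b1: applying the 1 nested substitution gives center (-1/2, -1/4), radius 1/10


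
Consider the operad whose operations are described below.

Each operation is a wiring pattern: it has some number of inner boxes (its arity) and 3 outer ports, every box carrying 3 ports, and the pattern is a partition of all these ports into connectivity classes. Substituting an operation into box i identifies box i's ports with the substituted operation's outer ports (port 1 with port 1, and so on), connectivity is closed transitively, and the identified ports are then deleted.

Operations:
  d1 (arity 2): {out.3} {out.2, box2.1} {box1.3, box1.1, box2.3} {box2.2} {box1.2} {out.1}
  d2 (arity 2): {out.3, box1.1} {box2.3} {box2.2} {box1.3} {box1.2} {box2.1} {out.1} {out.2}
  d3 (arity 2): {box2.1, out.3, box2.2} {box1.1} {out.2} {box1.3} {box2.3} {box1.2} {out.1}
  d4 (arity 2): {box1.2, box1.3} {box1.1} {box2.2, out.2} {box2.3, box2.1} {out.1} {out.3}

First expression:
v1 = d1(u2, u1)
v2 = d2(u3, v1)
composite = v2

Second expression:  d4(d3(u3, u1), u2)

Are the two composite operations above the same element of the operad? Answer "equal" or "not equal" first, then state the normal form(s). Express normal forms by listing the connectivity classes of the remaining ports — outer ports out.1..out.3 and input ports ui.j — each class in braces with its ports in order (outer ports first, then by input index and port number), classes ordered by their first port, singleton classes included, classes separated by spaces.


not equal; first: {out.1} {out.2} {out.3, u3.1} {u1.1} {u1.2} {u1.3, u2.1, u2.3} {u2.2} {u3.2} {u3.3}; second: {out.1} {out.2, u2.2} {out.3} {u1.1, u1.2} {u1.3} {u2.1, u2.3} {u3.1} {u3.2} {u3.3}

Reducing the first expression gives {out.1} {out.2} {out.3, u3.1} {u1.1} {u1.2} {u1.3, u2.1, u2.3} {u2.2} {u3.2} {u3.3}
Reducing the second expression gives {out.1} {out.2, u2.2} {out.3} {u1.1, u1.2} {u1.3} {u2.1, u2.3} {u3.1} {u3.2} {u3.3}
The forms do not match — not equal.


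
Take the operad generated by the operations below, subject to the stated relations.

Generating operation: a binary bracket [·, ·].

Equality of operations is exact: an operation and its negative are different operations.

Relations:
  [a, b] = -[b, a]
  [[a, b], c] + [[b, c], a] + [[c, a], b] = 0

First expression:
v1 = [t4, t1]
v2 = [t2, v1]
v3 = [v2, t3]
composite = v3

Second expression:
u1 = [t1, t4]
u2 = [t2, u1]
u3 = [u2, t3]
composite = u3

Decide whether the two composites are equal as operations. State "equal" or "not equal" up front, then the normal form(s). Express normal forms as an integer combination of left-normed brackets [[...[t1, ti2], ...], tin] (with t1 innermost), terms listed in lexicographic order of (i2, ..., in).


not equal; first: [[[t1, t4], t2], t3]; second: -[[[t1, t4], t2], t3]


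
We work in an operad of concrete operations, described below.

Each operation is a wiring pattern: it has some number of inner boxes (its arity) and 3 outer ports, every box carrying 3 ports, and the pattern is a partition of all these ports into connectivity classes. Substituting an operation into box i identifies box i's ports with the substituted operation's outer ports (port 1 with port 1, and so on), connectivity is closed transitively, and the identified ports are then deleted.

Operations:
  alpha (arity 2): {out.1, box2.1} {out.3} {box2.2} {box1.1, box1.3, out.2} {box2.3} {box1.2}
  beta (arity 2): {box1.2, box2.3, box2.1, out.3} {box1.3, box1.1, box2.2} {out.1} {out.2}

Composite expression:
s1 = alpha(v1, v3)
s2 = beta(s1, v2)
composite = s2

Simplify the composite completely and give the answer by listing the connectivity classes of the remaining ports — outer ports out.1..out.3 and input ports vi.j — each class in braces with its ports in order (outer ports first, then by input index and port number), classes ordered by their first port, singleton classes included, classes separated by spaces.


{out.1} {out.2} {out.3, v1.1, v1.3, v2.1, v2.3} {v1.2} {v2.2, v3.1} {v3.2} {v3.3}

After gluing at beta, chains via deleted ports link the v-ports.
through alpha, on inputs (v1, v3): {out.1, v3.1} {out.2, v1.1, v1.3} {out.3} {v1.2} {v3.2} {v3.3} (out.j = stage outer ports)
through beta, on inputs (v1, v3, v2): {out.1} {out.2} {out.3, v1.1, v1.3, v2.1, v2.3} {v1.2} {v2.2, v3.1} {v3.2} {v3.3} (out.j = stage outer ports)


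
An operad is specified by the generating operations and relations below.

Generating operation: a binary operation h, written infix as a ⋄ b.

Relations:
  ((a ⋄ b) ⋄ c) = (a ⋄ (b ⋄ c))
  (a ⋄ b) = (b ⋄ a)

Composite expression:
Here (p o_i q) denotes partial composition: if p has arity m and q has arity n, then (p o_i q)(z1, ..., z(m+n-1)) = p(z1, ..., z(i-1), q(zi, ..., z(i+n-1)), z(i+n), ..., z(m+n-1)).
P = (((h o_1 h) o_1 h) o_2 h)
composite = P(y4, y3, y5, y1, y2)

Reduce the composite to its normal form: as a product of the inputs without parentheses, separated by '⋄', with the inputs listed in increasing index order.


Shape and order are irrelevant to h; the y-input set decides.
(y3 ⋄ y5) spells out as y3 ⋄ y5
(y4 ⋄ (y3 ⋄ y5)) spells out as y4 ⋄ y3 ⋄ y5
((y4 ⋄ (y3 ⋄ y5)) ⋄ y1) spells out as y4 ⋄ y3 ⋄ y5 ⋄ y1
(((y4 ⋄ (y3 ⋄ y5)) ⋄ y1) ⋄ y2) spells out as y4 ⋄ y3 ⋄ y5 ⋄ y1 ⋄ y2
reordering the factors by index: y1 ⋄ y2 ⋄ y3 ⋄ y4 ⋄ y5

y1 ⋄ y2 ⋄ y3 ⋄ y4 ⋄ y5


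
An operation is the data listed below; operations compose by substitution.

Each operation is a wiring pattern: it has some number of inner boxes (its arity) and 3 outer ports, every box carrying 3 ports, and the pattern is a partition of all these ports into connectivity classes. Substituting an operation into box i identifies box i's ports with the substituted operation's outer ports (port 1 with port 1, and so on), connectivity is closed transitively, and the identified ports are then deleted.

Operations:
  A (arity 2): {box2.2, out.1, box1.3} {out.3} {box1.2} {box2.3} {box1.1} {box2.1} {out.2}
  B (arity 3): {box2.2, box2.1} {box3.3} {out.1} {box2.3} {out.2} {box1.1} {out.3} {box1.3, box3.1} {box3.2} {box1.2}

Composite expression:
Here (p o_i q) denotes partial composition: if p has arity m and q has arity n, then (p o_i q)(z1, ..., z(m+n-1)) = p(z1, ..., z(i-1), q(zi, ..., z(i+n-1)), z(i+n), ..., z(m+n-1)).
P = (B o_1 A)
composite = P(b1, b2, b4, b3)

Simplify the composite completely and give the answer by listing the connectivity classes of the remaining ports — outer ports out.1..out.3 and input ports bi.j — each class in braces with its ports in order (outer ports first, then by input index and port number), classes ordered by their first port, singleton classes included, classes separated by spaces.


Reachability decides: close wires over B-identified ports.
composing A on (b1, b2), with out.j its own outer ports: {out.1, b1.3, b2.2} {out.2} {out.3} {b1.1} {b1.2} {b2.1} {b2.3}
composing B on (b1, b2, b4, b3), with out.j its own outer ports: {out.1} {out.2} {out.3} {b1.1} {b1.2} {b1.3, b2.2} {b2.1} {b2.3} {b3.1} {b3.2} {b3.3} {b4.1, b4.2} {b4.3}

{out.1} {out.2} {out.3} {b1.1} {b1.2} {b1.3, b2.2} {b2.1} {b2.3} {b3.1} {b3.2} {b3.3} {b4.1, b4.2} {b4.3}


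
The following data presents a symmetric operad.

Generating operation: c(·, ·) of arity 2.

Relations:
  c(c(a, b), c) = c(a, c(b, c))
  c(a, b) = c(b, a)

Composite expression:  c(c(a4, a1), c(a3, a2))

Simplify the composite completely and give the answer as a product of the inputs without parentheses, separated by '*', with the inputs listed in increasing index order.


a1 * a2 * a3 * a4

Reordering under c is free, so list the a-inputs canonically.
c(a4, a1) collapses to a4 * a1
c(a3, a2) collapses to a3 * a2
c(c(a4, a1), c(a3, a2)) collapses to a4 * a1 * a3 * a2
commutativity sorts the factors: a1 * a2 * a3 * a4


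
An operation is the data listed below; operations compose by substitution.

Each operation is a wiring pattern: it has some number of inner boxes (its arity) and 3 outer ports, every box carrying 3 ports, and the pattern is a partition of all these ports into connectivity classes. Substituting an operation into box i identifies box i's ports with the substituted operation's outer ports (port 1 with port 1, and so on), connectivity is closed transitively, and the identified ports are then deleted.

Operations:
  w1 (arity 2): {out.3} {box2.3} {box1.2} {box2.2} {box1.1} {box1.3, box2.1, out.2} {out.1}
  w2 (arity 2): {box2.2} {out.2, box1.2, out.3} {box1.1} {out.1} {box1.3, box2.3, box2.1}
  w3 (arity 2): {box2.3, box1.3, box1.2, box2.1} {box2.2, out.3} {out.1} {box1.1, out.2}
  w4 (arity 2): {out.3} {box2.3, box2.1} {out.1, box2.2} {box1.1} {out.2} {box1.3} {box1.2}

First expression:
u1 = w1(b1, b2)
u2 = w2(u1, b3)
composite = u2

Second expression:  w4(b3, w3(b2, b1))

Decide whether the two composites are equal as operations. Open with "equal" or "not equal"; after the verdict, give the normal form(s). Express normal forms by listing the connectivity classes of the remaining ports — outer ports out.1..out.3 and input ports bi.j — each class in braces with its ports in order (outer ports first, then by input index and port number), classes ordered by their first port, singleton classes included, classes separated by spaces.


not equal; first: {out.1} {out.2, out.3, b1.3, b2.1} {b1.1} {b1.2} {b2.2} {b2.3} {b3.1, b3.3} {b3.2}; second: {out.1, b2.1} {out.2} {out.3} {b1.1, b1.3, b2.2, b2.3} {b1.2} {b3.1} {b3.2} {b3.3}

In normal form, the first expression is {out.1} {out.2, out.3, b1.3, b2.1} {b1.1} {b1.2} {b2.2} {b2.3} {b3.1, b3.3} {b3.2}
In normal form, the second expression is {out.1, b2.1} {out.2} {out.3} {b1.1, b1.3, b2.2, b2.3} {b1.2} {b3.1} {b3.2} {b3.3}
The forms do not match — not equal.


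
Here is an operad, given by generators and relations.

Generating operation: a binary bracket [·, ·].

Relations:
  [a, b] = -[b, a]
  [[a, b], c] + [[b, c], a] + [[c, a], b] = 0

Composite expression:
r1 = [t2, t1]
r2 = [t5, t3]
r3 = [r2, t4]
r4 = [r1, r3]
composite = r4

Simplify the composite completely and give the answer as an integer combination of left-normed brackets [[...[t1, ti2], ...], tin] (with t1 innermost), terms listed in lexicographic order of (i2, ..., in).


[[[[t1, t2], t3], t5], t4] - [[[[t1, t2], t4], t3], t5] + [[[[t1, t2], t4], t5], t3] - [[[[t1, t2], t5], t3], t4]

A multilinear Lie element is pinned by t1-initial words (t1 innermost).
Composite bracket: [[t2, t1], [[t5, t3], t4]]
Expanding via [a, b] = ab - ba: 16 signed words (2^4 = 16).
Keep just the words that open with t1:
  word t1t2t3t5t4 has sign +1, contributing +[[[[t1, t2], t3], t5], t4]
  word t1t2t4t3t5 has sign -1, contributing -[[[[t1, t2], t4], t3], t5]
  word t1t2t4t5t3 has sign +1, contributing +[[[[t1, t2], t4], t5], t3]
  word t1t2t5t3t4 has sign -1, contributing -[[[[t1, t2], t5], t3], t4]


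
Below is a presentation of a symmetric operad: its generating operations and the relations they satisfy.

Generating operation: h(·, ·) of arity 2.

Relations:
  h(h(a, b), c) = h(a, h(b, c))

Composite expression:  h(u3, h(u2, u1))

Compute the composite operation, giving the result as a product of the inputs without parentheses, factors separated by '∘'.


u3 ∘ u2 ∘ u1


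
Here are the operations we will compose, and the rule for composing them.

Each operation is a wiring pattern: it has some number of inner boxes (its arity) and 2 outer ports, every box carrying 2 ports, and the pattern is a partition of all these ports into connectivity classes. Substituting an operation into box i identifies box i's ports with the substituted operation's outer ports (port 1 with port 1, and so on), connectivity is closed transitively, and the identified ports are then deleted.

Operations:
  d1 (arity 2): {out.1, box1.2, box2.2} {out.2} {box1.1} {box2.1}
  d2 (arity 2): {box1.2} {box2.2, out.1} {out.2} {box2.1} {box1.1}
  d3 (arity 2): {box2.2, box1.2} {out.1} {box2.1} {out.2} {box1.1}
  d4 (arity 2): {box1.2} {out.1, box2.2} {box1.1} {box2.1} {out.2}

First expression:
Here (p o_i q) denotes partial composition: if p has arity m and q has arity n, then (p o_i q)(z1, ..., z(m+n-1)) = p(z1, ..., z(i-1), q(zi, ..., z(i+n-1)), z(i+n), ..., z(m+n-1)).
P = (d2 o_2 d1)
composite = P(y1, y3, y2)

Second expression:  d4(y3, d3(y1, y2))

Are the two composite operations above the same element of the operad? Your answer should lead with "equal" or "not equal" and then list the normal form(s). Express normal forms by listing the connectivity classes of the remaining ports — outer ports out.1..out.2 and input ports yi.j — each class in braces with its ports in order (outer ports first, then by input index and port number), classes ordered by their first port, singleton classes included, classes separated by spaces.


The first expression, normalized: {out.1} {out.2} {y1.1} {y1.2} {y2.1} {y2.2, y3.2} {y3.1}
The second expression, normalized: {out.1} {out.2} {y1.1} {y1.2, y2.2} {y2.1} {y3.1} {y3.2}
They disagree, so not equal.

not equal — first {out.1} {out.2} {y1.1} {y1.2} {y2.1} {y2.2, y3.2} {y3.1}, second {out.1} {out.2} {y1.1} {y1.2, y2.2} {y2.1} {y3.1} {y3.2}


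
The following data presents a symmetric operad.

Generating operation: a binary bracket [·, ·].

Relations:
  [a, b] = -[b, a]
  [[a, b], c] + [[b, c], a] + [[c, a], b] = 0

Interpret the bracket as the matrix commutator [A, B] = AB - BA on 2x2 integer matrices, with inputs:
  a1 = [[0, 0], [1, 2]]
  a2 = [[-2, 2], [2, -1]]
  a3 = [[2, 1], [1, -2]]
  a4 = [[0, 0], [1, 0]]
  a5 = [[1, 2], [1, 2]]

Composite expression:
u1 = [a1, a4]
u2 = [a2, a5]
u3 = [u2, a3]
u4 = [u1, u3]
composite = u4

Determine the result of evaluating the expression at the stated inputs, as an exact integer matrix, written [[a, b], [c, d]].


[[8, 0], [4, -8]]

[a1, a4] = [[0, 0], [2, 0]]
[a2, a5] = [[-2, 0], [-1, 2]]
[[a2, a5], a3] = [[1, -4], [0, -1]]
[[a1, a4], [[a2, a5], a3]] = [[8, 0], [4, -8]]


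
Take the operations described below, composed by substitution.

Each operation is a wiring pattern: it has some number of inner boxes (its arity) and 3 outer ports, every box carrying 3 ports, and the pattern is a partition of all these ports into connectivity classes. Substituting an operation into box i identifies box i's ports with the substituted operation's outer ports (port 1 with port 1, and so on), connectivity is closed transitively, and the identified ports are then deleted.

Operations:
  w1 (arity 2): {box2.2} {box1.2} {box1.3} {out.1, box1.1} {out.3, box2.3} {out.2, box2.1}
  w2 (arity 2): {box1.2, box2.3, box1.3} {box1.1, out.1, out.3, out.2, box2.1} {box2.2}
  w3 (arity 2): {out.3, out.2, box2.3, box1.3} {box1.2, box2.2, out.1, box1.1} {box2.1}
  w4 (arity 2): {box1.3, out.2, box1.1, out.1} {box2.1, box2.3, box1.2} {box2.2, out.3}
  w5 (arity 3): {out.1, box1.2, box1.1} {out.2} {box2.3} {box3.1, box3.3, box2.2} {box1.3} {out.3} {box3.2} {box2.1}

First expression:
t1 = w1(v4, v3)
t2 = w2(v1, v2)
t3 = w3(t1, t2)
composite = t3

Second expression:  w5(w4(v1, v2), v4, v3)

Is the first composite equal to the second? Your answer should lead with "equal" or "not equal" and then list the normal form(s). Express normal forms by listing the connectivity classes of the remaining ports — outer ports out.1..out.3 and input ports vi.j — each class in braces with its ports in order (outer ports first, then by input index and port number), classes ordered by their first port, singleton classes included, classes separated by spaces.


not equal: they reduce to {out.1, out.2, out.3, v1.1, v2.1, v3.1, v3.3, v4.1} {v1.2, v1.3, v2.3} {v2.2} {v3.2} {v4.2} {v4.3} and {out.1, v1.1, v1.3} {out.2} {out.3} {v1.2, v2.1, v2.3} {v2.2} {v3.1, v3.3, v4.2} {v3.2} {v4.1} {v4.3}

The first composite normalizes to {out.1, out.2, out.3, v1.1, v2.1, v3.1, v3.3, v4.1} {v1.2, v1.3, v2.3} {v2.2} {v3.2} {v4.2} {v4.3}
The second composite normalizes to {out.1, v1.1, v1.3} {out.2} {out.3} {v1.2, v2.1, v2.3} {v2.2} {v3.1, v3.3, v4.2} {v3.2} {v4.1} {v4.3}
Different reductions; not equal.


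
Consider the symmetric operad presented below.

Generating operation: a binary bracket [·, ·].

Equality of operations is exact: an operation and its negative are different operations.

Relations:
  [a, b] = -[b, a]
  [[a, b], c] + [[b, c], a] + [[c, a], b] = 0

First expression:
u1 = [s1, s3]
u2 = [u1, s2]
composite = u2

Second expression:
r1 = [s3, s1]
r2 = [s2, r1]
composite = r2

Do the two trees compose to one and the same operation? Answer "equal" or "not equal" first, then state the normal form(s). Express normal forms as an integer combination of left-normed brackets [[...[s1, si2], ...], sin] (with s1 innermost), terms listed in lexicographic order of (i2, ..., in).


equal; the common form is [[s1, s3], s2]

The first expression, normalized: [[s1, s3], s2]
The second expression, normalized: [[s1, s3], s2]
Both agree, so they are equal.


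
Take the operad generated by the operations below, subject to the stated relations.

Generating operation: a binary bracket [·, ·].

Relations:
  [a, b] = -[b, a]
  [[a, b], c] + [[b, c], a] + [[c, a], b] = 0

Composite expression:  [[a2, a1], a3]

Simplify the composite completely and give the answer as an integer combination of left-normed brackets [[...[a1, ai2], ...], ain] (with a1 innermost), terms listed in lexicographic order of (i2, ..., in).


-[[a1, a2], a3]


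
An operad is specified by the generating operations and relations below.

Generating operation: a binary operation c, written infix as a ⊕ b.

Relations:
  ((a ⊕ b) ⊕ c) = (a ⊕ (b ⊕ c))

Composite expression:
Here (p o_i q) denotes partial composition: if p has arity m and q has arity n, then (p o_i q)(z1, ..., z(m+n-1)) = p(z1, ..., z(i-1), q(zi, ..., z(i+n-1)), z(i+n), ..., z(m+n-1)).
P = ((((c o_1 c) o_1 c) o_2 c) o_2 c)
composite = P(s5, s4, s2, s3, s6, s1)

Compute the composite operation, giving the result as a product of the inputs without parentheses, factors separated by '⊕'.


s5 ⊕ s4 ⊕ s2 ⊕ s3 ⊕ s6 ⊕ s1

The c-tree's shape is irrelevant; the s-reading-order decides.
(s4 ⊕ s2) spells out as s4 ⊕ s2
((s4 ⊕ s2) ⊕ s3) spells out as s4 ⊕ s2 ⊕ s3
(s5 ⊕ ((s4 ⊕ s2) ⊕ s3)) spells out as s5 ⊕ s4 ⊕ s2 ⊕ s3
((s5 ⊕ ((s4 ⊕ s2) ⊕ s3)) ⊕ s6) spells out as s5 ⊕ s4 ⊕ s2 ⊕ s3 ⊕ s6
(((s5 ⊕ ((s4 ⊕ s2) ⊕ s3)) ⊕ s6) ⊕ s1) spells out as s5 ⊕ s4 ⊕ s2 ⊕ s3 ⊕ s6 ⊕ s1
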